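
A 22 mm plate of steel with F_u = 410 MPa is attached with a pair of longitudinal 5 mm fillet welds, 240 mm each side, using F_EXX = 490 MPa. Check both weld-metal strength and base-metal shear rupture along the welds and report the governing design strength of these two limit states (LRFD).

t_e = 0.707 × 5 = 3.535 mm; L = 480 mm.
Weld metal: φR_n = 0.75 × 0.6 × 490 × 3.535 × 480 × 10⁻³ = 374.1 kN.
Base metal (shear rupture): φR_n = 0.75 × 0.6 × 410 × 22 × 480 × 10⁻³ = 1948 kN.
Governing: weld metal.

φR_n ≈ 374 kN (weld metal governs)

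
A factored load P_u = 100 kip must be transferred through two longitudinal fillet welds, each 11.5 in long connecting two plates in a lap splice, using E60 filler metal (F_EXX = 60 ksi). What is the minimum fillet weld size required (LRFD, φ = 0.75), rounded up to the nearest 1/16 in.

w = 1/4 in

Total weld length L = 23 in.
Required throat t_e = P_u / (φ × 0.6 F_EXX × L) = 100 / (0.75 × 0.6 × 60 × 23) = 0.161 in.
Required leg w = t_e / 0.707 = 0.2278 in → use 1/4 in.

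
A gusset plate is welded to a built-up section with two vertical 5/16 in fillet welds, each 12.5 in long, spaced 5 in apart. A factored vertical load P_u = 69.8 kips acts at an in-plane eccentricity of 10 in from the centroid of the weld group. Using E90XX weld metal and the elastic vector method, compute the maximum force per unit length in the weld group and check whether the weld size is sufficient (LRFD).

E90XX → F_EXX = 90 ksi.
Total weld length L_w = 25 in. Treat welds as unit-width lines.
Polar moment about centroid: J = 2[d³/12 + d(b/2)²] = 2[12.5³/12 + 12.5×2.5²] = 481.8 in³.
Direct shear f_v = P/L_w = 69.8 / 25 = 2.792 kip/in (vertical).
Torsion M = P·e = 69.8 × 10 = 698 kip·in.
Critical point at (x, y) = (2.5, 6.25) from centroid. f_tx = M·y/J = 9.055 kip/in; f_ty = M·x/J = 3.622 kip/in.
Resultant f_max = √[f_tx² + (f_v + f_ty)²] = √[9.055² + (2.792 + 3.622)²] = 11.1 kip/in.
Capacity per unit length: φr_n = 0.75 × 0.6 × 90 × (0.707 × 0.3125) = 8.948 kip/in.
11.1 > 8.948 → NOT adequate.

f_max ≈ 11.1 kip/in; NOT adequate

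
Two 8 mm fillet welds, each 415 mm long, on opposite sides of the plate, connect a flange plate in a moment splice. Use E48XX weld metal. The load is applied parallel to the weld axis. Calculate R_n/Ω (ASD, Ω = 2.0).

E48XX → F_EXX = 480 MPa.
Effective throat t_e = 0.707 × 8 = 5.656 mm.
Total length L = 830 mm; A_we = 5.656 × 830 = 4694 mm².
F_nw = 0.6 F_EXX = 0.6 × 480 = 288 MPa.
R_n = 288 × 4694 × 10⁻³ = 1352 kN; R_n/Ω = 1352/2.0 = 676 kN.

R_n/Ω ≈ 676 kN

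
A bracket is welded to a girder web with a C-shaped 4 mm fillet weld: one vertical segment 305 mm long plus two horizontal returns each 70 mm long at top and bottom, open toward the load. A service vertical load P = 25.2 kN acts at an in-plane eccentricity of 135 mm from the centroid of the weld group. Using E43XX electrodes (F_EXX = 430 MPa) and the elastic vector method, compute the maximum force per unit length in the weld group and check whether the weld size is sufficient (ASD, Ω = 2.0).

f_max ≈ 128 N/mm; adequate

Total weld length L_w = 445 mm. Treat welds as unit-width lines.
Centroid: x̄ = 2×70×35 / 445 = 11.01 mm from the vertical weld.
Polar moment about centroid: J = I_x + I_y = [305³/12 + 2×70×152.5²] + [305×11.01² + 2(70³/12 + 70×23.99²)] = 5795000 mm³.
Direct shear f_v = P/L_w = 25.2×10³ / 445 = 56.63 N/mm (vertical).
Torsion M = P·e = 25.2×10³ × 135 = 3402000 N·mm.
Critical point at (x, y) = (58.99, 152.5) from centroid. f_tx = M·y/J = 89.53 N/mm; f_ty = M·x/J = 34.63 N/mm.
Resultant f_max = √[f_tx² + (f_v + f_ty)²] = √[89.53² + (56.63 + 34.63)²] = 127.8 N/mm.
Capacity per unit length: r_n/Ω = (1/2.0) × 0.6 × 430 × (0.707 × 4) = 364.8 N/mm.
127.8 ≤ 364.8 → adequate.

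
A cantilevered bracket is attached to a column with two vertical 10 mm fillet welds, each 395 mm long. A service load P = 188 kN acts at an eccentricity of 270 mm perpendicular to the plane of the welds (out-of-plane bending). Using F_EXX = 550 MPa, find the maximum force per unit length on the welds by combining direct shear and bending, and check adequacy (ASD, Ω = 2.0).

L_w = 2 × 395 = 790 mm; section modulus (unit throat) S = 2 × L²/6 = 52010 mm².
Direct shear f_v = P/L_w = 188×10³/790 = 238 N/mm.
Moment M = P × e = 188×10³ × 270 = 50760000 N·mm; bending f_b = M/S = 976 N/mm.
f_max = √(f_v² + f_b²) = √(238² + 976²) = 1005 N/mm.
r_n/Ω = (1/2.0) × 0.6 × 550 × (0.707 × 10) = 1167 N/mm → adequate.

f_max ≈ 1000 N/mm; adequate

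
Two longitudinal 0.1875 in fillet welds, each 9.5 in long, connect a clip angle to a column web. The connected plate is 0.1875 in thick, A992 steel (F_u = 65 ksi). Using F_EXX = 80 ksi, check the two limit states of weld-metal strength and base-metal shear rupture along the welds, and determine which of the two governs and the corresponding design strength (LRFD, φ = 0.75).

t_e = 0.707 × 0.1875 = 0.1326 in; L = 19 in.
Weld metal: φR_n = 0.75 × 0.6 × 80 × 0.1326 × 19 = 90.67 kips.
Base metal (shear rupture): φR_n = 0.75 × 0.6 × 65 × 0.1875 × 19 = 104.2 kips.
Governing: weld metal.

φR_n ≈ 90.7 kips (weld metal governs)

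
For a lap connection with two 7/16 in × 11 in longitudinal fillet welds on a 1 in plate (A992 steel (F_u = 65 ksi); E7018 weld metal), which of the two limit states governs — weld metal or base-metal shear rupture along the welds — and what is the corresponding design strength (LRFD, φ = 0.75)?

E70XX → F_EXX = 70 ksi.
t_e = 0.707 × 0.4375 = 0.3093 in; L = 22 in.
Weld metal: φR_n = 0.75 × 0.6 × 70 × 0.3093 × 22 = 214.4 kip.
Base metal (shear rupture): φR_n = 0.75 × 0.6 × 65 × 1 × 22 = 643.5 kip.
Governing: weld metal.

φR_n ≈ 214 kip (weld metal governs)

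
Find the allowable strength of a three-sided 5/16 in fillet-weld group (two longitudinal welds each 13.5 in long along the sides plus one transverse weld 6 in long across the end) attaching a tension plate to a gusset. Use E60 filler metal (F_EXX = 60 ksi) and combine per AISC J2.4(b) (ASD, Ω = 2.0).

t_e = 0.707 × 0.3125 = 0.2209 in.
R_nwl = 0.6 × 60 × 0.2209 × 27 = 214.8 kip (longitudinal, 2 welds).
R_nwt = 0.6 × 60 × 0.2209 × 6 = 47.72 kip (transverse, base value).
(i) R_nwl + R_nwt = 262.5 kip; (ii) 0.85 R_nwl + 1.5 R_nwt = 254.1 kip.
R_n = max = 262.5 kip [governs: (i)]; R_n/Ω = 131.2 kip.

R_n/Ω ≈ 131 kip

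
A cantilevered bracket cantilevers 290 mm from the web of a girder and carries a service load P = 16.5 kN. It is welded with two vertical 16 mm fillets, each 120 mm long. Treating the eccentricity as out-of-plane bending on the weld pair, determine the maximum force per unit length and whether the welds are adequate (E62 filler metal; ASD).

f_max ≈ 999 N/mm; adequate

E62XX → F_EXX = 620 MPa.
L_w = 2 × 120 = 240 mm; section modulus (unit throat) S = 2 × L²/6 = 4800 mm².
Direct shear f_v = P/L_w = 16.5×10³/240 = 68.75 N/mm.
Moment M = P × e = 16.5×10³ × 290 = 4785000 N·mm; bending f_b = M/S = 996.9 N/mm.
f_max = √(f_v² + f_b²) = √(68.75² + 996.9²) = 999.2 N/mm.
r_n/Ω = (1/2.0) × 0.6 × 620 × (0.707 × 16) = 2104 N/mm → adequate.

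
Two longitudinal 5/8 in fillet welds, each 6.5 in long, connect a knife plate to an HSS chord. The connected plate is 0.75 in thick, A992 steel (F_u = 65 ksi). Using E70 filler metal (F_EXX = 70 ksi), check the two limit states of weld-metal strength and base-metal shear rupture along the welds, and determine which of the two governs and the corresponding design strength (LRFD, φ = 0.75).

t_e = 0.707 × 0.625 = 0.4419 in; L = 13 in.
Weld metal: φR_n = 0.75 × 0.6 × 70 × 0.4419 × 13 = 180.9 kip.
Base metal (shear rupture): φR_n = 0.75 × 0.6 × 65 × 0.75 × 13 = 285.2 kip.
Governing: weld metal.

φR_n ≈ 181 kip (weld metal governs)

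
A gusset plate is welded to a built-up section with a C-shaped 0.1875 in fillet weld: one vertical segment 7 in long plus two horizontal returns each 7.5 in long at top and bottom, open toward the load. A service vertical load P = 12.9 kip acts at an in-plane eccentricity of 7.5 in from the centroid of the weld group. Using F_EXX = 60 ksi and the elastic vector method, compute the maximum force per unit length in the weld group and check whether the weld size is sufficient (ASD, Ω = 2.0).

f_max ≈ 2.18 kip/in; adequate

Total weld length L_w = 22 in. Treat welds as unit-width lines.
Centroid: x̄ = 2×7.5×3.75 / 22 = 2.557 in from the vertical weld.
Polar moment about centroid: J = I_x + I_y = [7³/12 + 2×7.5×3.5²] + [7×2.557² + 2(7.5³/12 + 7.5×1.193²)] = 349.8 in³.
Direct shear f_v = P/L_w = 12.9 / 22 = 0.5864 kip/in (vertical).
Torsion M = P·e = 12.9 × 7.5 = 96.75 kip·in.
Critical point at (x, y) = (4.943, 3.5) from centroid. f_tx = M·y/J = 0.9682 kip/in; f_ty = M·x/J = 1.367 kip/in.
Resultant f_max = √[f_tx² + (f_v + f_ty)²] = √[0.9682² + (0.5864 + 1.367)²] = 2.18 kip/in.
Capacity per unit length: r_n/Ω = (1/2.0) × 0.6 × 60 × (0.707 × 0.1875) = 2.386 kip/in.
2.18 ≤ 2.386 → adequate.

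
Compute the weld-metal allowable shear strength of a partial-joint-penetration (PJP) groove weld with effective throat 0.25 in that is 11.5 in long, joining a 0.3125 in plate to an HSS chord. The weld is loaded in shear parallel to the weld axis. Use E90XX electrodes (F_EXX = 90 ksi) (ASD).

Effective throat (given) t_e = 0.25 in.
A_we = 0.25 × 11.5 = 2.875 in².
F_nw = 0.6 F_EXX = 54 ksi.
R_n/Ω = (54 × 2.875) / 2.0 = 77.62 kip.

R_n/Ω ≈ 77.6 kip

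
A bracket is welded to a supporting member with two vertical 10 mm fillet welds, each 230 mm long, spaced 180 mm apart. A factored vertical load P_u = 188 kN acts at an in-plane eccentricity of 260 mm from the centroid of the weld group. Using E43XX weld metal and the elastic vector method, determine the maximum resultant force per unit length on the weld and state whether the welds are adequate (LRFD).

E43XX → F_EXX = 430 MPa.
Total weld length L_w = 460 mm. Treat welds as unit-width lines.
Polar moment about centroid: J = 2[d³/12 + d(b/2)²] = 2[230³/12 + 230×90²] = 5754000 mm³.
Direct shear f_v = P/L_w = 188×10³ / 460 = 408.7 N/mm (vertical).
Torsion M = P·e = 188×10³ × 260 = 48880000 N·mm.
Critical point at (x, y) = (90, 115) from centroid. f_tx = M·y/J = 976.9 N/mm; f_ty = M·x/J = 764.6 N/mm.
Resultant f_max = √[f_tx² + (f_v + f_ty)²] = √[976.9² + (408.7 + 764.6)²] = 1527 N/mm.
Capacity per unit length: φr_n = 0.75 × 0.6 × 430 × (0.707 × 10) = 1368 N/mm.
1527 > 1368 → NOT adequate.

f_max ≈ 1530 N/mm; NOT adequate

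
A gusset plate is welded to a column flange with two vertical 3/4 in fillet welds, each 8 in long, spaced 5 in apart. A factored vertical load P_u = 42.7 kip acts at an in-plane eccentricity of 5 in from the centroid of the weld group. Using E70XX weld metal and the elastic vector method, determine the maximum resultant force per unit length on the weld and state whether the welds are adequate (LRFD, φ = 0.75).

E70XX → F_EXX = 70 ksi.
Total weld length L_w = 16 in. Treat welds as unit-width lines.
Polar moment about centroid: J = 2[d³/12 + d(b/2)²] = 2[8³/12 + 8×2.5²] = 185.3 in³.
Direct shear f_v = P/L_w = 42.7 / 16 = 2.669 kip/in (vertical).
Torsion M = P·e = 42.7 × 5 = 213.5 kip·in.
Critical point at (x, y) = (2.5, 4) from centroid. f_tx = M·y/J = 4.608 kip/in; f_ty = M·x/J = 2.88 kip/in.
Resultant f_max = √[f_tx² + (f_v + f_ty)²] = √[4.608² + (2.669 + 2.88)²] = 7.213 kip/in.
Capacity per unit length: φr_n = 0.75 × 0.6 × 70 × (0.707 × 0.75) = 16.7 kip/in.
7.213 ≤ 16.7 → adequate.

f_max ≈ 7.21 kip/in; adequate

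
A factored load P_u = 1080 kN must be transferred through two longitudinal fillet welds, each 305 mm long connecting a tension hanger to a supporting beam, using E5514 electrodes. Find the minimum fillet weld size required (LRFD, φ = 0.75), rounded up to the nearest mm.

w = 11 mm

E55XX → F_EXX = 550 MPa.
Total weld length L = 610 mm.
Required throat t_e = P_u / (φ × 0.6 F_EXX × L) = 1080 / (0.75 × 0.6 × 550 × 610 × 10⁻³) = 7.154 mm.
Required leg w = t_e / 0.707 = 10.12 mm → use 11 mm.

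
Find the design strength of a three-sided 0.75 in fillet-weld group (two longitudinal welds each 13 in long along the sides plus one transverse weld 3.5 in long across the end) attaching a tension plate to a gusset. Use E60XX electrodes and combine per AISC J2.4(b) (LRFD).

E60XX → F_EXX = 60 ksi.
t_e = 0.707 × 0.75 = 0.5302 in.
R_nwl = 0.6 × 60 × 0.5302 × 26 = 496.3 kip (longitudinal, 2 welds).
R_nwt = 0.6 × 60 × 0.5302 × 3.5 = 66.81 kip (transverse, base value).
(i) R_nwl + R_nwt = 563.1 kip; (ii) 0.85 R_nwl + 1.5 R_nwt = 522.1 kip.
R_n = max = 563.1 kip [governs: (i)]; φR_n = 422.3 kip.

φR_n ≈ 422 kip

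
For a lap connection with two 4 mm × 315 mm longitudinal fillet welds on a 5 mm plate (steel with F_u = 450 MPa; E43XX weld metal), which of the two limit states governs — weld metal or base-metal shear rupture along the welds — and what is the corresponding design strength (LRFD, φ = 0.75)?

φR_n ≈ 345 kN (weld metal governs)

E43XX → F_EXX = 430 MPa.
t_e = 0.707 × 4 = 2.828 mm; L = 630 mm.
Weld metal: φR_n = 0.75 × 0.6 × 430 × 2.828 × 630 × 10⁻³ = 344.7 kN.
Base metal (shear rupture): φR_n = 0.75 × 0.6 × 450 × 5 × 630 × 10⁻³ = 637.9 kN.
Governing: weld metal.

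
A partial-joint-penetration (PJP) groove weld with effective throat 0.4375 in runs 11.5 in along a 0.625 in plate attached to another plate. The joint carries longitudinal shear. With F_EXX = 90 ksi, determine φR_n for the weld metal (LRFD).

φR_n ≈ 204 kips

Effective throat (given) t_e = 0.4375 in.
A_we = 0.4375 × 11.5 = 5.031 in².
F_nw = 0.6 F_EXX = 54 ksi.
φR_n = 0.75 × 54 × 5.031 = 203.8 kips.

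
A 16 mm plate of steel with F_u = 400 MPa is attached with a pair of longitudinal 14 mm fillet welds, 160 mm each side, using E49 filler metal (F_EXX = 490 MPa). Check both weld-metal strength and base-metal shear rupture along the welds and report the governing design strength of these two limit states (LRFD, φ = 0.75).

φR_n ≈ 698 kN (weld metal governs)

t_e = 0.707 × 14 = 9.898 mm; L = 320 mm.
Weld metal: φR_n = 0.75 × 0.6 × 490 × 9.898 × 320 × 10⁻³ = 698.4 kN.
Base metal (shear rupture): φR_n = 0.75 × 0.6 × 400 × 16 × 320 × 10⁻³ = 921.6 kN.
Governing: weld metal.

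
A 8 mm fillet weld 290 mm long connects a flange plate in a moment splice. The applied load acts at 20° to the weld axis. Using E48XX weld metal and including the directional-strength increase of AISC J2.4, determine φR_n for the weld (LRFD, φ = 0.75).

E48XX → F_EXX = 480 MPa.
t_e = 0.707 × 8 = 5.656 mm; A_we = 5.656 × 290 = 1640 mm².
Directional factor: 1.0 + 0.5 sin^1.5(20°) = 1.1.
F_nw = 0.6 × 480 × 1.1 = 316.8 MPa.
φR_n = 0.75 × 316.8 × 1640 × 10⁻³ = 389.7 kN.

φR_n ≈ 390 kN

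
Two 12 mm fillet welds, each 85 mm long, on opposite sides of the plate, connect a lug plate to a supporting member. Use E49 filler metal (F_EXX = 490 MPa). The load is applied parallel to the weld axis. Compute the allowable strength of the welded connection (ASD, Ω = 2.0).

R_n/Ω ≈ 212 kN

Effective throat t_e = 0.707 × 12 = 8.484 mm.
Total length L = 170 mm; A_we = 8.484 × 170 = 1442 mm².
F_nw = 0.6 F_EXX = 0.6 × 490 = 294 MPa.
R_n = 294 × 1442 × 10⁻³ = 424 kN; R_n/Ω = 424/2.0 = 212 kN.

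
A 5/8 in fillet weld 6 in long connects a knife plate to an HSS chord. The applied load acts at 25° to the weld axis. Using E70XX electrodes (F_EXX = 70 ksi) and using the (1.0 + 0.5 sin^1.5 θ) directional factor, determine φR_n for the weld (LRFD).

t_e = 0.707 × 0.625 = 0.4419 in; A_we = 0.4419 × 6 = 2.651 in².
Directional factor: 1.0 + 0.5 sin^1.5(25°) = 1.137.
F_nw = 0.6 × 70 × 1.137 = 47.77 ksi.
φR_n = 0.75 × 47.77 × 2.651 = 94.99 kip.

φR_n ≈ 95 kip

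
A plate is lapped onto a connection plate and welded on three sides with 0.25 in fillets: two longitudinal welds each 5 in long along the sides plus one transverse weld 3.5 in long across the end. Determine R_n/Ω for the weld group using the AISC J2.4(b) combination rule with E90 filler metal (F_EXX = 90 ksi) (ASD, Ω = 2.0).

t_e = 0.707 × 0.25 = 0.1767 in.
R_nwl = 0.6 × 90 × 0.1767 × 10 = 95.44 kip (longitudinal, 2 welds).
R_nwt = 0.6 × 90 × 0.1767 × 3.5 = 33.41 kip (transverse, base value).
(i) R_nwl + R_nwt = 128.9 kip; (ii) 0.85 R_nwl + 1.5 R_nwt = 131.2 kip.
R_n = max = 131.2 kip [governs: (ii)]; R_n/Ω = 65.62 kip.

R_n/Ω ≈ 65.6 kip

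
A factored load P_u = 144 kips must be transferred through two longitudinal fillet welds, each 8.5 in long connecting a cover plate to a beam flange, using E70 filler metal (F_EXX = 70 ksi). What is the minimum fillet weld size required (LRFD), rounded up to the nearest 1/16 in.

w = 7/16 in

Total weld length L = 17 in.
Required throat t_e = P_u / (φ × 0.6 F_EXX × L) = 144 / (0.75 × 0.6 × 70 × 17) = 0.2689 in.
Required leg w = t_e / 0.707 = 0.3804 in → use 7/16 in.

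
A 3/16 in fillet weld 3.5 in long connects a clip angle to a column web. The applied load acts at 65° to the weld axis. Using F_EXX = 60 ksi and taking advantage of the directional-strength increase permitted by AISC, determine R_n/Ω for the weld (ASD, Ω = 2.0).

R_n/Ω ≈ 12 kip

t_e = 0.707 × 0.1875 = 0.1326 in; A_we = 0.1326 × 3.5 = 0.464 in².
Directional factor: 1.0 + 0.5 sin^1.5(65°) = 1.431.
F_nw = 0.6 × 60 × 1.431 = 51.53 ksi.
R_n/Ω = (51.53 × 0.464) / 2.0 = 11.95 kip.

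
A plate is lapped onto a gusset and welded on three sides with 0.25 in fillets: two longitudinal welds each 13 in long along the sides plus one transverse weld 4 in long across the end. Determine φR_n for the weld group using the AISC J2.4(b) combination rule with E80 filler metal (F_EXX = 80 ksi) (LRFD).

φR_n ≈ 191 kip

t_e = 0.707 × 0.25 = 0.1767 in.
R_nwl = 0.6 × 80 × 0.1767 × 26 = 220.6 kip (longitudinal, 2 welds).
R_nwt = 0.6 × 80 × 0.1767 × 4 = 33.94 kip (transverse, base value).
(i) R_nwl + R_nwt = 254.5 kip; (ii) 0.85 R_nwl + 1.5 R_nwt = 238.4 kip.
R_n = max = 254.5 kip [governs: (i)]; φR_n = 190.9 kip.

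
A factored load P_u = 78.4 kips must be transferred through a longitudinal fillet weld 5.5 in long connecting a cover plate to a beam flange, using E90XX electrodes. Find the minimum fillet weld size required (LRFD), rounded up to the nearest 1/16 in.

w = 1/2 in

E90XX → F_EXX = 90 ksi.
Total weld length L = 5.5 in.
Required throat t_e = P_u / (φ × 0.6 F_EXX × L) = 78.4 / (0.75 × 0.6 × 90 × 5.5) = 0.352 in.
Required leg w = t_e / 0.707 = 0.4978 in → use 1/2 in.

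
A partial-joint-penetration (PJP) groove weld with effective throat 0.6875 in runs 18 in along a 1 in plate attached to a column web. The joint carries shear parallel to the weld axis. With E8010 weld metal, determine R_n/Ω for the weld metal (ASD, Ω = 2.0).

E80XX → F_EXX = 80 ksi.
Effective throat (given) t_e = 0.6875 in.
A_we = 0.6875 × 18 = 12.38 in².
F_nw = 0.6 F_EXX = 48 ksi.
R_n/Ω = (48 × 12.38) / 2.0 = 297 kips.

R_n/Ω ≈ 297 kips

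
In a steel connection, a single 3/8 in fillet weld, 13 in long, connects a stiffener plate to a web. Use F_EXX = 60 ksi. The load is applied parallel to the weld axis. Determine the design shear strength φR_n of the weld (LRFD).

Effective throat t_e = 0.707 × 0.375 = 0.2651 in.
Total length L = 13 in; A_we = 0.2651 × 13 = 3.447 in².
F_nw = 0.6 F_EXX = 0.6 × 60 = 36 ksi.
φR_n = 0.75 × 36 × 3.447 = 93.06 kip.

φR_n ≈ 93.1 kip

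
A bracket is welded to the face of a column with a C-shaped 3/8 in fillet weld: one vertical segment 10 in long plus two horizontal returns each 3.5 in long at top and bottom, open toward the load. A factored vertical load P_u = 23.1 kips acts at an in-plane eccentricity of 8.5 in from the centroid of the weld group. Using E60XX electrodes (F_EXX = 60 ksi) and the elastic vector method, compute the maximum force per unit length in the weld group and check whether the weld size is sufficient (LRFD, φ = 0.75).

Total weld length L_w = 17 in. Treat welds as unit-width lines.
Centroid: x̄ = 2×3.5×1.75 / 17 = 0.7206 in from the vertical weld.
Polar moment about centroid: J = I_x + I_y = [10³/12 + 2×3.5×5²] + [10×0.7206² + 2(3.5³/12 + 3.5×1.029²)] = 278.1 in³.
Direct shear f_v = P/L_w = 23.1 / 17 = 1.359 kip/in (vertical).
Torsion M = P·e = 23.1 × 8.5 = 196.35 kip·in.
Critical point at (x, y) = (2.779, 5) from centroid. f_tx = M·y/J = 3.53 kip/in; f_ty = M·x/J = 1.962 kip/in.
Resultant f_max = √[f_tx² + (f_v + f_ty)²] = √[3.53² + (1.359 + 1.962)²] = 4.847 kip/in.
Capacity per unit length: φr_n = 0.75 × 0.6 × 60 × (0.707 × 0.375) = 7.158 kip/in.
4.847 ≤ 7.158 → adequate.

f_max ≈ 4.85 kip/in; adequate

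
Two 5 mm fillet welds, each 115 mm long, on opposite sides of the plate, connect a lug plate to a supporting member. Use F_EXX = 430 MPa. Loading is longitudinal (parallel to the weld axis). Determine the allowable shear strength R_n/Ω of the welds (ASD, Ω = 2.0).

R_n/Ω ≈ 105 kN

Effective throat t_e = 0.707 × 5 = 3.535 mm.
Total length L = 230 mm; A_we = 3.535 × 230 = 813 mm².
F_nw = 0.6 F_EXX = 0.6 × 430 = 258 MPa.
R_n = 258 × 813 × 10⁻³ = 209.8 kN; R_n/Ω = 209.8/2.0 = 104.9 kN.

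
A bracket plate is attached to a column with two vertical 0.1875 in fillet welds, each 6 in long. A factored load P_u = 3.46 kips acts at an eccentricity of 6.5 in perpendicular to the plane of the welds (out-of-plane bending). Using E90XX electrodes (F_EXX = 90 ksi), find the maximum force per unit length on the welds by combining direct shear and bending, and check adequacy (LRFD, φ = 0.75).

L_w = 2 × 6 = 12 in; section modulus (unit throat) S = 2 × L²/6 = 12 in².
Direct shear f_v = P/L_w = 3.46/12 = 0.2883 kip/in.
Moment M = P × e = 3.46 × 6.5 = 22.49 kip·in; bending f_b = M/S = 1.874 kip/in.
f_max = √(f_v² + f_b²) = √(0.2883² + 1.874²) = 1.896 kip/in.
φr_n = 0.75 × 0.6 × 90 × (0.707 × 0.1875) = 5.369 kip/in → adequate.

f_max ≈ 1.9 kip/in; adequate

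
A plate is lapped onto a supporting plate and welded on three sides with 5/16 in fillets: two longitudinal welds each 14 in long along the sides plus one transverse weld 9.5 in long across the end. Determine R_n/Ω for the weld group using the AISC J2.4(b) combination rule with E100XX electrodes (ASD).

R_n/Ω ≈ 252 kip

E100XX → F_EXX = 100 ksi.
t_e = 0.707 × 0.3125 = 0.2209 in.
R_nwl = 0.6 × 100 × 0.2209 × 28 = 371.2 kip (longitudinal, 2 welds).
R_nwt = 0.6 × 100 × 0.2209 × 9.5 = 125.9 kip (transverse, base value).
(i) R_nwl + R_nwt = 497.1 kip; (ii) 0.85 R_nwl + 1.5 R_nwt = 504.4 kip.
R_n = max = 504.4 kip [governs: (ii)]; R_n/Ω = 252.2 kip.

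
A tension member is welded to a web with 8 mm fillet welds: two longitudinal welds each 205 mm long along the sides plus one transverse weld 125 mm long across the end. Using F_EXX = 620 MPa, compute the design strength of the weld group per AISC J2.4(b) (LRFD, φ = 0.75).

t_e = 0.707 × 8 = 5.656 mm.
R_nwl = 0.6 × 620 × 5.656 × 410 × 10⁻³ = 862.7 kN (longitudinal, 2 welds).
R_nwt = 0.6 × 620 × 5.656 × 125 × 10⁻³ = 263 kN (transverse, base value).
(i) R_nwl + R_nwt = 1126 kN; (ii) 0.85 R_nwl + 1.5 R_nwt = 1128 kN.
R_n = max = 1128 kN [governs: (ii)]; φR_n = 845.8 kN.

φR_n ≈ 846 kN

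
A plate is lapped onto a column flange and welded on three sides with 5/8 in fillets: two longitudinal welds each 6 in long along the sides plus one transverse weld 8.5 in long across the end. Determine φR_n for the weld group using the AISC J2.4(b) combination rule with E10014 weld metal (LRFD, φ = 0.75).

E100XX → F_EXX = 100 ksi.
t_e = 0.707 × 0.625 = 0.4419 in.
R_nwl = 0.6 × 100 × 0.4419 × 12 = 318.1 kip (longitudinal, 2 welds).
R_nwt = 0.6 × 100 × 0.4419 × 8.5 = 225.4 kip (transverse, base value).
(i) R_nwl + R_nwt = 543.5 kip; (ii) 0.85 R_nwl + 1.5 R_nwt = 608.5 kip.
R_n = max = 608.5 kip [governs: (ii)]; φR_n = 456.3 kip.

φR_n ≈ 456 kip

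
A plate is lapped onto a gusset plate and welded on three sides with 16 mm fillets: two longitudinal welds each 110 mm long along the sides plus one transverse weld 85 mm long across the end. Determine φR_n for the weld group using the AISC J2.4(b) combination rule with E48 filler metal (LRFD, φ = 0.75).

E48XX → F_EXX = 480 MPa.
t_e = 0.707 × 16 = 11.31 mm.
R_nwl = 0.6 × 480 × 11.31 × 220 × 10⁻³ = 716.7 kN (longitudinal, 2 welds).
R_nwt = 0.6 × 480 × 11.31 × 85 × 10⁻³ = 276.9 kN (transverse, base value).
(i) R_nwl + R_nwt = 993.6 kN; (ii) 0.85 R_nwl + 1.5 R_nwt = 1025 kN.
R_n = max = 1025 kN [governs: (ii)]; φR_n = 768.4 kN.

φR_n ≈ 768 kN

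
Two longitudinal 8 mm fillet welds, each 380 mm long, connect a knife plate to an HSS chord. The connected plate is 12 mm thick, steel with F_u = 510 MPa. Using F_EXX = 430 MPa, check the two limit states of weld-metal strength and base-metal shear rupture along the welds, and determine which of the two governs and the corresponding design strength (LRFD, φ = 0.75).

φR_n ≈ 832 kN (weld metal governs)

t_e = 0.707 × 8 = 5.656 mm; L = 760 mm.
Weld metal: φR_n = 0.75 × 0.6 × 430 × 5.656 × 760 × 10⁻³ = 831.8 kN.
Base metal (shear rupture): φR_n = 0.75 × 0.6 × 510 × 12 × 760 × 10⁻³ = 2093 kN.
Governing: weld metal.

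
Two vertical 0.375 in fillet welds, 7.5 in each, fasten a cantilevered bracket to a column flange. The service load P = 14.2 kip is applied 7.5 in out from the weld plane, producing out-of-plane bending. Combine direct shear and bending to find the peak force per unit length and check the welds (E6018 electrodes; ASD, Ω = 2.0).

f_max ≈ 5.76 kip/in; NOT adequate

E60XX → F_EXX = 60 ksi.
L_w = 2 × 7.5 = 15 in; section modulus (unit throat) S = 2 × L²/6 = 18.75 in².
Direct shear f_v = P/L_w = 14.2/15 = 0.9467 kip/in.
Moment M = P × e = 14.2 × 7.5 = 106.5 kip·in; bending f_b = M/S = 5.68 kip/in.
f_max = √(f_v² + f_b²) = √(0.9467² + 5.68²) = 5.758 kip/in.
r_n/Ω = (1/2.0) × 0.6 × 60 × (0.707 × 0.375) = 4.772 kip/in → NOT adequate.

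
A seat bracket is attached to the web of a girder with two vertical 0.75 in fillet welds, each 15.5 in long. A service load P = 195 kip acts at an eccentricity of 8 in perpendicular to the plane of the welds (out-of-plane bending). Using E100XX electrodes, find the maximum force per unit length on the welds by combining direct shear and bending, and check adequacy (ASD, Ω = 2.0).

f_max ≈ 20.5 kip/in; NOT adequate

E100XX → F_EXX = 100 ksi.
L_w = 2 × 15.5 = 31 in; section modulus (unit throat) S = 2 × L²/6 = 80.08 in².
Direct shear f_v = P/L_w = 195/31 = 6.29 kip/in.
Moment M = P × e = 195 × 8 = 1560 kip·in; bending f_b = M/S = 19.48 kip/in.
f_max = √(f_v² + f_b²) = √(6.29² + 19.48²) = 20.47 kip/in.
r_n/Ω = (1/2.0) × 0.6 × 100 × (0.707 × 0.75) = 15.91 kip/in → NOT adequate.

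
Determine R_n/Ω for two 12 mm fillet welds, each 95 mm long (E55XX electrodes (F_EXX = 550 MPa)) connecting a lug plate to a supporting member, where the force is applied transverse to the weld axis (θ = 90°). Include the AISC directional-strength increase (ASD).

t_e = 0.707 × 12 = 8.484 mm; A_we = 8.484 × 190 = 1612 mm².
Directional factor: 1.0 + 0.5 sin^1.5(90°) = 1.5.
F_nw = 0.6 × 550 × 1.5 = 495 MPa.
R_n/Ω = (495 × 1612) / 2.0 × 10⁻³ = 399 kN.

R_n/Ω ≈ 399 kN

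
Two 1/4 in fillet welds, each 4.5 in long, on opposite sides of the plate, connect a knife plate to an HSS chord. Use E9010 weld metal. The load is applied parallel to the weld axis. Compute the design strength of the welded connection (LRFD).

φR_n ≈ 64.4 kips

E90XX → F_EXX = 90 ksi.
Effective throat t_e = 0.707 × 0.25 = 0.1767 in.
Total length L = 9 in; A_we = 0.1767 × 9 = 1.591 in².
F_nw = 0.6 F_EXX = 0.6 × 90 = 54 ksi.
φR_n = 0.75 × 54 × 1.591 = 64.43 kips.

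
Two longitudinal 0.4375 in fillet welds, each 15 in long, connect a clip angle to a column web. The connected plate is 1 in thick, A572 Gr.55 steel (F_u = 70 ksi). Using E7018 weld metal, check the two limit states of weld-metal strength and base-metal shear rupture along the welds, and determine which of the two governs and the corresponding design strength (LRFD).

φR_n ≈ 292 kip (weld metal governs)

E70XX → F_EXX = 70 ksi.
t_e = 0.707 × 0.4375 = 0.3093 in; L = 30 in.
Weld metal: φR_n = 0.75 × 0.6 × 70 × 0.3093 × 30 = 292.3 kip.
Base metal (shear rupture): φR_n = 0.75 × 0.6 × 70 × 1 × 30 = 945 kip.
Governing: weld metal.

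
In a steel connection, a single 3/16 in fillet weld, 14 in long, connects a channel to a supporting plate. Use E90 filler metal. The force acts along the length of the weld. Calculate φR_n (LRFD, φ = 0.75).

φR_n ≈ 75.2 kip

E90XX → F_EXX = 90 ksi.
Effective throat t_e = 0.707 × 0.1875 = 0.1326 in.
Total length L = 14 in; A_we = 0.1326 × 14 = 1.856 in².
F_nw = 0.6 F_EXX = 0.6 × 90 = 54 ksi.
φR_n = 0.75 × 54 × 1.856 = 75.16 kip.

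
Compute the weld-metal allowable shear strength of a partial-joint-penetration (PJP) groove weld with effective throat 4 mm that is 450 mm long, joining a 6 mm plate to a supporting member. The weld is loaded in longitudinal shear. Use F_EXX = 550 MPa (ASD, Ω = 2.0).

Effective throat (given) t_e = 4 mm.
A_we = 4 × 450 = 1800 mm².
F_nw = 0.6 F_EXX = 330 MPa.
R_n/Ω = (330 × 1800) / 2.0 × 10⁻³ = 297 kN.

R_n/Ω ≈ 297 kN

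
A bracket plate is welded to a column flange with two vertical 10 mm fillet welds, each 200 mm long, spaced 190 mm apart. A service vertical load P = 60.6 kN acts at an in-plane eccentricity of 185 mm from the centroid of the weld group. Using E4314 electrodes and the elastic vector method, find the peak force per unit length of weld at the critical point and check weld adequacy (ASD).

f_max ≈ 431 N/mm; adequate

E43XX → F_EXX = 430 MPa.
Total weld length L_w = 400 mm. Treat welds as unit-width lines.
Polar moment about centroid: J = 2[d³/12 + d(b/2)²] = 2[200³/12 + 200×95²] = 4943000 mm³.
Direct shear f_v = P/L_w = 60.6×10³ / 400 = 151.5 N/mm (vertical).
Torsion M = P·e = 60.6×10³ × 185 = 11211000 N·mm.
Critical point at (x, y) = (95, 100) from centroid. f_tx = M·y/J = 226.8 N/mm; f_ty = M·x/J = 215.5 N/mm.
Resultant f_max = √[f_tx² + (f_v + f_ty)²] = √[226.8² + (151.5 + 215.5)²] = 431.4 N/mm.
Capacity per unit length: r_n/Ω = (1/2.0) × 0.6 × 430 × (0.707 × 10) = 912 N/mm.
431.4 ≤ 912 → adequate.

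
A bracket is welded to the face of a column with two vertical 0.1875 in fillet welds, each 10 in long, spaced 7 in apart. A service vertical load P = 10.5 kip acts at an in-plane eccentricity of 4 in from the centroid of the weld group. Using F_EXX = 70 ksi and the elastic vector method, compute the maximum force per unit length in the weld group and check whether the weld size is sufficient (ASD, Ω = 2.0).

Total weld length L_w = 20 in. Treat welds as unit-width lines.
Polar moment about centroid: J = 2[d³/12 + d(b/2)²] = 2[10³/12 + 10×3.5²] = 411.7 in³.
Direct shear f_v = P/L_w = 10.5 / 20 = 0.525 kip/in (vertical).
Torsion M = P·e = 10.5 × 4 = 42 kip·in.
Critical point at (x, y) = (3.5, 5) from centroid. f_tx = M·y/J = 0.5101 kip/in; f_ty = M·x/J = 0.3571 kip/in.
Resultant f_max = √[f_tx² + (f_v + f_ty)²] = √[0.5101² + (0.525 + 0.3571)²] = 1.019 kip/in.
Capacity per unit length: r_n/Ω = (1/2.0) × 0.6 × 70 × (0.707 × 0.1875) = 2.784 kip/in.
1.019 ≤ 2.784 → adequate.

f_max ≈ 1.02 kip/in; adequate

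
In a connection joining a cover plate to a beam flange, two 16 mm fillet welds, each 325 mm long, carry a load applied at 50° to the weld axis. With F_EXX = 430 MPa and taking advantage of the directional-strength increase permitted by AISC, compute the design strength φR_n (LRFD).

t_e = 0.707 × 16 = 11.31 mm; A_we = 11.31 × 650 = 7353 mm².
Directional factor: 1.0 + 0.5 sin^1.5(50°) = 1.335.
F_nw = 0.6 × 430 × 1.335 = 344.5 MPa.
φR_n = 0.75 × 344.5 × 7353 × 10⁻³ = 1900 kN.

φR_n ≈ 1900 kN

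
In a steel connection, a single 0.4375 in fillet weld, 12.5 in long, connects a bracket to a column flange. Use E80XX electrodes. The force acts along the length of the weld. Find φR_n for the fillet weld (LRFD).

φR_n ≈ 139 kip

E80XX → F_EXX = 80 ksi.
Effective throat t_e = 0.707 × 0.4375 = 0.3093 in.
Total length L = 12.5 in; A_we = 0.3093 × 12.5 = 3.866 in².
F_nw = 0.6 F_EXX = 0.6 × 80 = 48 ksi.
φR_n = 0.75 × 48 × 3.866 = 139.2 kip.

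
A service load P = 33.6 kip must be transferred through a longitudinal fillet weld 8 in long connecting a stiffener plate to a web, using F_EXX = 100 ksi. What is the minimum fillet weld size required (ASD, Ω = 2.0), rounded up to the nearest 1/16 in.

Total weld length L = 8 in.
Required throat t_e = P × Ω / (0.6 F_EXX × L) = 33.6 × 2.0 / (0.6 × 100 × 8) = 0.14 in.
Required leg w = t_e / 0.707 = 0.198 in → use 1/4 in.

w = 1/4 in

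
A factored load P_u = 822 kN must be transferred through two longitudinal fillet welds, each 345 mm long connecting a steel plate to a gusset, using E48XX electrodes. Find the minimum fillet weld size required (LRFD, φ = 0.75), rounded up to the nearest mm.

w = 8 mm

E48XX → F_EXX = 480 MPa.
Total weld length L = 690 mm.
Required throat t_e = P_u / (φ × 0.6 F_EXX × L) = 822 / (0.75 × 0.6 × 480 × 690 × 10⁻³) = 5.515 mm.
Required leg w = t_e / 0.707 = 7.801 mm → use 8 mm.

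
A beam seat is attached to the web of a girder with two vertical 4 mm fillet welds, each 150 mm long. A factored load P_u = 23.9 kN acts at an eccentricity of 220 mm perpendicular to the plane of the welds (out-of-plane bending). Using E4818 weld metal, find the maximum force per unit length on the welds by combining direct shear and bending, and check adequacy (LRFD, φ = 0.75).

f_max ≈ 706 N/mm; NOT adequate

E48XX → F_EXX = 480 MPa.
L_w = 2 × 150 = 300 mm; section modulus (unit throat) S = 2 × L²/6 = 7500 mm².
Direct shear f_v = P/L_w = 23.9×10³/300 = 79.67 N/mm.
Moment M = P × e = 23.9×10³ × 220 = 5258000 N·mm; bending f_b = M/S = 701.1 N/mm.
f_max = √(f_v² + f_b²) = √(79.67² + 701.1²) = 705.6 N/mm.
φr_n = 0.75 × 0.6 × 480 × (0.707 × 4) = 610.8 N/mm → NOT adequate.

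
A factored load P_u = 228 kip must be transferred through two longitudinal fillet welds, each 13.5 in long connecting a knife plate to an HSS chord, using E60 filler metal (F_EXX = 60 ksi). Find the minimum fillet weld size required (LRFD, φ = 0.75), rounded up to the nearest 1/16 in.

Total weld length L = 27 in.
Required throat t_e = P_u / (φ × 0.6 F_EXX × L) = 228 / (0.75 × 0.6 × 60 × 27) = 0.3128 in.
Required leg w = t_e / 0.707 = 0.4424 in → use 1/2 in.

w = 1/2 in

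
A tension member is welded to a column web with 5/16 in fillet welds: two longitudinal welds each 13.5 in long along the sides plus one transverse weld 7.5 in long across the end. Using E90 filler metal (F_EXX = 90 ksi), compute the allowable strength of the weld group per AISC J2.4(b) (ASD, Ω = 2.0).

R_n/Ω ≈ 206 kip

t_e = 0.707 × 0.3125 = 0.2209 in.
R_nwl = 0.6 × 90 × 0.2209 × 27 = 322.1 kip (longitudinal, 2 welds).
R_nwt = 0.6 × 90 × 0.2209 × 7.5 = 89.48 kip (transverse, base value).
(i) R_nwl + R_nwt = 411.6 kip; (ii) 0.85 R_nwl + 1.5 R_nwt = 408 kip.
R_n = max = 411.6 kip [governs: (i)]; R_n/Ω = 205.8 kip.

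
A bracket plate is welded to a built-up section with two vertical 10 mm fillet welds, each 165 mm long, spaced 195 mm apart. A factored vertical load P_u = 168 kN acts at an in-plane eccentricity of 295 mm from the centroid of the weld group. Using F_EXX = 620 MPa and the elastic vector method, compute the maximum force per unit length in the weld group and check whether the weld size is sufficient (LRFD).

f_max ≈ 2040 N/mm; NOT adequate

Total weld length L_w = 330 mm. Treat welds as unit-width lines.
Polar moment about centroid: J = 2[d³/12 + d(b/2)²] = 2[165³/12 + 165×97.5²] = 3886000 mm³.
Direct shear f_v = P/L_w = 168×10³ / 330 = 509.1 N/mm (vertical).
Torsion M = P·e = 168×10³ × 295 = 49560000 N·mm.
Critical point at (x, y) = (97.5, 82.5) from centroid. f_tx = M·y/J = 1052 N/mm; f_ty = M·x/J = 1244 N/mm.
Resultant f_max = √[f_tx² + (f_v + f_ty)²] = √[1052² + (509.1 + 1244)²] = 2044 N/mm.
Capacity per unit length: φr_n = 0.75 × 0.6 × 620 × (0.707 × 10) = 1973 N/mm.
2044 > 1973 → NOT adequate.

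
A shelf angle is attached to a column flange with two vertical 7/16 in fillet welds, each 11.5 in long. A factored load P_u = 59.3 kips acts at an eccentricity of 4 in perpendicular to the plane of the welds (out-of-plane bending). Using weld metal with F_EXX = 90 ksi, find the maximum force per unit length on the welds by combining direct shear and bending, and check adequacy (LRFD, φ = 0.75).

L_w = 2 × 11.5 = 23 in; section modulus (unit throat) S = 2 × L²/6 = 44.08 in².
Direct shear f_v = P/L_w = 59.3/23 = 2.578 kip/in.
Moment M = P × e = 59.3 × 4 = 237.2 kip·in; bending f_b = M/S = 5.381 kip/in.
f_max = √(f_v² + f_b²) = √(2.578² + 5.381²) = 5.967 kip/in.
φr_n = 0.75 × 0.6 × 90 × (0.707 × 0.4375) = 12.53 kip/in → adequate.

f_max ≈ 5.97 kip/in; adequate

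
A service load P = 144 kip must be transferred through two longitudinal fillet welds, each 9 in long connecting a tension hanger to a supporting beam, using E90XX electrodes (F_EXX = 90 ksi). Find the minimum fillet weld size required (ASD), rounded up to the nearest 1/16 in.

Total weld length L = 18 in.
Required throat t_e = P × Ω / (0.6 F_EXX × L) = 144 × 2.0 / (0.6 × 90 × 18) = 0.2963 in.
Required leg w = t_e / 0.707 = 0.4191 in → use 7/16 in.

w = 7/16 in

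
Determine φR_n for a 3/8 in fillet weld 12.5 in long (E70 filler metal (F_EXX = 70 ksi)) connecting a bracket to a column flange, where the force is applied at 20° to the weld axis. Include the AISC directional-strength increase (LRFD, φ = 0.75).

t_e = 0.707 × 0.375 = 0.2651 in; A_we = 0.2651 × 12.5 = 3.314 in².
Directional factor: 1.0 + 0.5 sin^1.5(20°) = 1.1.
F_nw = 0.6 × 70 × 1.1 = 46.2 ksi.
φR_n = 0.75 × 46.2 × 3.314 = 114.8 kips.

φR_n ≈ 115 kips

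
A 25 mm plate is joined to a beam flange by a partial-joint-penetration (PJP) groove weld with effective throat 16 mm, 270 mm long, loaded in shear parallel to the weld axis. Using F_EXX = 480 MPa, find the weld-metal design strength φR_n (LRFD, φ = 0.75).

φR_n ≈ 933 kN

Effective throat (given) t_e = 16 mm.
A_we = 16 × 270 = 4320 mm².
F_nw = 0.6 F_EXX = 288 MPa.
φR_n = 0.75 × 288 × 4320 × 10⁻³ = 933.1 kN.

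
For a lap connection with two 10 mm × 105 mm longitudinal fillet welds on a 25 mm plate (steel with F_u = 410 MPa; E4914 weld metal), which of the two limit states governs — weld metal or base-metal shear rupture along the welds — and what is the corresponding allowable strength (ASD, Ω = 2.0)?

E49XX → F_EXX = 490 MPa.
t_e = 0.707 × 10 = 7.07 mm; L = 210 mm.
Weld metal: R_n/Ω = (1/2.0) × 0.6 × 490 × 7.07 × 210 × 10⁻³ = 218.3 kN.
Base metal (shear rupture): R_n/Ω = (1/2.0) × 0.6 × 410 × 25 × 210 × 10⁻³ = 645.8 kN.
Governing: weld metal.

R_n/Ω ≈ 218 kN (weld metal governs)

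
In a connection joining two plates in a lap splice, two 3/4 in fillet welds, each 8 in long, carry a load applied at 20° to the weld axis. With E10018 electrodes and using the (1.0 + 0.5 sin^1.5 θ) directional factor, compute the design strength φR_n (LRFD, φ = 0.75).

E100XX → F_EXX = 100 ksi.
t_e = 0.707 × 0.75 = 0.5302 in; A_we = 0.5302 × 16 = 8.484 in².
Directional factor: 1.0 + 0.5 sin^1.5(20°) = 1.1.
F_nw = 0.6 × 100 × 1.1 = 66 ksi.
φR_n = 0.75 × 66 × 8.484 = 420 kips.

φR_n ≈ 420 kips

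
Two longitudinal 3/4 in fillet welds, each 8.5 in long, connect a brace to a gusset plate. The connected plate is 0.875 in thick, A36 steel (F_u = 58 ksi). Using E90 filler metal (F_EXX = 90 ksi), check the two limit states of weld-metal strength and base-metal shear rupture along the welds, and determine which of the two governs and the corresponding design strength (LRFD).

φR_n ≈ 365 kip (weld metal governs)

t_e = 0.707 × 0.75 = 0.5302 in; L = 17 in.
Weld metal: φR_n = 0.75 × 0.6 × 90 × 0.5302 × 17 = 365.1 kip.
Base metal (shear rupture): φR_n = 0.75 × 0.6 × 58 × 0.875 × 17 = 388.2 kip.
Governing: weld metal.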